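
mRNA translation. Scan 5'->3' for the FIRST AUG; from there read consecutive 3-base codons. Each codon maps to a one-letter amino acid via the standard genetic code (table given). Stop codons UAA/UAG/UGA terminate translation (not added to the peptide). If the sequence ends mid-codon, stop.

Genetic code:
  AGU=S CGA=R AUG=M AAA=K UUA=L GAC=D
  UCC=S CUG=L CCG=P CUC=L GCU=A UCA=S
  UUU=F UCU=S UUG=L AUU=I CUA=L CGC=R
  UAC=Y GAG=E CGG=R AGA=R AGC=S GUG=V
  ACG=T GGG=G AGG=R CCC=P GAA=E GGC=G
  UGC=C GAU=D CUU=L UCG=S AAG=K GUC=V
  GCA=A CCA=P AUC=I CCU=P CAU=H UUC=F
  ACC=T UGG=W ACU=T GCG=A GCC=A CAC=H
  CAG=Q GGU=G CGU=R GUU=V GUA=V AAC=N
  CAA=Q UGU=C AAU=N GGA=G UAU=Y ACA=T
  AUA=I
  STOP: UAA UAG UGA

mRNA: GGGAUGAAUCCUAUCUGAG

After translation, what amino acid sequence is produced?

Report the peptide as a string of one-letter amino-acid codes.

start AUG at pos 3
pos 3: AUG -> M; peptide=M
pos 6: AAU -> N; peptide=MN
pos 9: CCU -> P; peptide=MNP
pos 12: AUC -> I; peptide=MNPI
pos 15: UGA -> STOP

Answer: MNPI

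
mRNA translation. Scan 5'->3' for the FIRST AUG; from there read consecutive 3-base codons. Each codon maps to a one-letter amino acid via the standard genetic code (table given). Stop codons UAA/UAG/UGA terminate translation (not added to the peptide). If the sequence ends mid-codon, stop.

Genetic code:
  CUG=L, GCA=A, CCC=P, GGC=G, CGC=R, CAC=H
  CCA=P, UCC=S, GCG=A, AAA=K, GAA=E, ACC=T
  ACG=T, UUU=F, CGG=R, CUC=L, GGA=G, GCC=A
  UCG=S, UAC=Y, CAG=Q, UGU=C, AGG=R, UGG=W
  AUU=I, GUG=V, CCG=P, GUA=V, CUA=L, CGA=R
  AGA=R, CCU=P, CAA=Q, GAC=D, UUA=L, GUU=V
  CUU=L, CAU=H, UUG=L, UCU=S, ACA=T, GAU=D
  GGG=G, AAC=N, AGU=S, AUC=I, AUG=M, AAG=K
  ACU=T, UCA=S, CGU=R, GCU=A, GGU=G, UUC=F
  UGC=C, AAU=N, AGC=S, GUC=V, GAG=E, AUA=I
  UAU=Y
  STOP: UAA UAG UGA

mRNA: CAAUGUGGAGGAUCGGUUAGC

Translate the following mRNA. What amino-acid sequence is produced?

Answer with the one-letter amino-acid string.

Answer: MWRIG

Derivation:
start AUG at pos 2
pos 2: AUG -> M; peptide=M
pos 5: UGG -> W; peptide=MW
pos 8: AGG -> R; peptide=MWR
pos 11: AUC -> I; peptide=MWRI
pos 14: GGU -> G; peptide=MWRIG
pos 17: UAG -> STOP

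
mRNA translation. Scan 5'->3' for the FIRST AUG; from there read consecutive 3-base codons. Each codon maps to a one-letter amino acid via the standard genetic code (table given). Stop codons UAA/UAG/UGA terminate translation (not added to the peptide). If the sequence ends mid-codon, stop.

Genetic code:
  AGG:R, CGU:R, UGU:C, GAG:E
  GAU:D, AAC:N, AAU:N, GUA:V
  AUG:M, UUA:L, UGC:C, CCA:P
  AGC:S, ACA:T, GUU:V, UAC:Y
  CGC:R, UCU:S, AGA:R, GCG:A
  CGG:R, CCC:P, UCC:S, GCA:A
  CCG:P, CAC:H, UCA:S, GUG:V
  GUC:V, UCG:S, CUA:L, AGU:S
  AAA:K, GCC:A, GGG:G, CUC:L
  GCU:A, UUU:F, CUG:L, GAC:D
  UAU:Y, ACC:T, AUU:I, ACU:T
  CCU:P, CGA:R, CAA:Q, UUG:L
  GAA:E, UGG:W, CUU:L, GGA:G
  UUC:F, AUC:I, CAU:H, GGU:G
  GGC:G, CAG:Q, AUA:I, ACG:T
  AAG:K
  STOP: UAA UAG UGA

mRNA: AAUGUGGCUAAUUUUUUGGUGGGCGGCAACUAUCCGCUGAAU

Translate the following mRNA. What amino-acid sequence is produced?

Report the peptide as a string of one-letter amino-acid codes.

start AUG at pos 1
pos 1: AUG -> M; peptide=M
pos 4: UGG -> W; peptide=MW
pos 7: CUA -> L; peptide=MWL
pos 10: AUU -> I; peptide=MWLI
pos 13: UUU -> F; peptide=MWLIF
pos 16: UGG -> W; peptide=MWLIFW
pos 19: UGG -> W; peptide=MWLIFWW
pos 22: GCG -> A; peptide=MWLIFWWA
pos 25: GCA -> A; peptide=MWLIFWWAA
pos 28: ACU -> T; peptide=MWLIFWWAAT
pos 31: AUC -> I; peptide=MWLIFWWAATI
pos 34: CGC -> R; peptide=MWLIFWWAATIR
pos 37: UGA -> STOP

Answer: MWLIFWWAATIR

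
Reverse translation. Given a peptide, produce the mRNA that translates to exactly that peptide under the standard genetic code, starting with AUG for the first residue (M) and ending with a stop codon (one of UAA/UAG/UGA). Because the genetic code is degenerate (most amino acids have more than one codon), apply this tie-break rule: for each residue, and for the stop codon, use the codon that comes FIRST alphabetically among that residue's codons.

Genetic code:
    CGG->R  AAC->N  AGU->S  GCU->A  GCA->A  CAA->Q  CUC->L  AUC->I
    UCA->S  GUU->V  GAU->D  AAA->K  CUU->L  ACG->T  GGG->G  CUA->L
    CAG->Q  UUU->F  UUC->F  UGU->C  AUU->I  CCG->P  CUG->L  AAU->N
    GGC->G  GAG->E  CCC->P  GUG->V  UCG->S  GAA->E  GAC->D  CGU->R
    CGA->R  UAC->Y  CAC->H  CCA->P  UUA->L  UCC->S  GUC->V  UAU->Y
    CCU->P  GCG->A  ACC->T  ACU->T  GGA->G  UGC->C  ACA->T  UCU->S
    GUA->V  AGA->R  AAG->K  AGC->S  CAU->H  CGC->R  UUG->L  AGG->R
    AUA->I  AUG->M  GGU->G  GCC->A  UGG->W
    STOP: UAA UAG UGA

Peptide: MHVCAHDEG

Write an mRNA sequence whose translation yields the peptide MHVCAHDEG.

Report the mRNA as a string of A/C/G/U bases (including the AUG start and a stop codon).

residue 1: M -> AUG (start codon)
residue 2: H codons sorted = CAC,CAU -> pick first = CAC
residue 3: V codons sorted = GUA,GUC,GUG,GUU -> pick first = GUA
residue 4: C codons sorted = UGC,UGU -> pick first = UGC
residue 5: A codons sorted = GCA,GCC,GCG,GCU -> pick first = GCA
residue 6: H codons sorted = CAC,CAU -> pick first = CAC
residue 7: D codons sorted = GAC,GAU -> pick first = GAC
residue 8: E codons sorted = GAA,GAG -> pick first = GAA
residue 9: G codons sorted = GGA,GGC,GGG,GGU -> pick first = GGA
terminator: stop codons sorted = UAA,UAG,UGA -> pick first = UAA

Answer: mRNA: AUGCACGUAUGCGCACACGACGAAGGAUAA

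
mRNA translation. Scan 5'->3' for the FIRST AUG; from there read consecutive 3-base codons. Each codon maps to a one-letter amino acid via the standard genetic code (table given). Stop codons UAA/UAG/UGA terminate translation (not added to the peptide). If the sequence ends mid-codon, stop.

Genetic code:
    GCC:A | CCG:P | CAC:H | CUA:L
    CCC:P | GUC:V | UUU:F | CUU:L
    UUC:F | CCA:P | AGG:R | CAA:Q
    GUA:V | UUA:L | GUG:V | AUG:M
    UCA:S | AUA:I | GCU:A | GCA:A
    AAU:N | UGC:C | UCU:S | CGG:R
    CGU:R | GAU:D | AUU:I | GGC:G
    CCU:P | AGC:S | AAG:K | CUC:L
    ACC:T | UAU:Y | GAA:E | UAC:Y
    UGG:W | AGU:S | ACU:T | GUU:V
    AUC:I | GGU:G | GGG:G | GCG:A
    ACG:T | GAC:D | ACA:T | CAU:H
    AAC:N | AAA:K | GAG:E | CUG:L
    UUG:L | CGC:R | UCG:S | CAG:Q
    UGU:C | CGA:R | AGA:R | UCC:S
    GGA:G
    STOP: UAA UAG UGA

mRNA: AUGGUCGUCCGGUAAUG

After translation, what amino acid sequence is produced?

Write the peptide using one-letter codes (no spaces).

Answer: MVVR

Derivation:
start AUG at pos 0
pos 0: AUG -> M; peptide=M
pos 3: GUC -> V; peptide=MV
pos 6: GUC -> V; peptide=MVV
pos 9: CGG -> R; peptide=MVVR
pos 12: UAA -> STOP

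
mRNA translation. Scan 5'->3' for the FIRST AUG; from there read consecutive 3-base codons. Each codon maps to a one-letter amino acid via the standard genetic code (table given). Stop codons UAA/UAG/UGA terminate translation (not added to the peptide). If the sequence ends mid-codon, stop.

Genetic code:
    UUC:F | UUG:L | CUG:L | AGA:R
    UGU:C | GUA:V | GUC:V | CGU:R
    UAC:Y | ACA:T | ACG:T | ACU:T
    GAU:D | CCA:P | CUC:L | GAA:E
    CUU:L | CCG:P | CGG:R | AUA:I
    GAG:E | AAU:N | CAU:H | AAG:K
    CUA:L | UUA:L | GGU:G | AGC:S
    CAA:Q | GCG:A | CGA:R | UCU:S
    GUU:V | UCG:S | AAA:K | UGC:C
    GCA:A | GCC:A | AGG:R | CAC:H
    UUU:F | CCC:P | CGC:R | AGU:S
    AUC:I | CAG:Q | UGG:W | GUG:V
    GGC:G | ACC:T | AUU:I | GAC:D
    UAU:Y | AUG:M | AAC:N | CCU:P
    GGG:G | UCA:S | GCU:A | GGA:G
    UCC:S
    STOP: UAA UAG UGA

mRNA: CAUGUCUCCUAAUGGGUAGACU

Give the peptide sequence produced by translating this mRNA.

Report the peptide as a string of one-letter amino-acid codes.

start AUG at pos 1
pos 1: AUG -> M; peptide=M
pos 4: UCU -> S; peptide=MS
pos 7: CCU -> P; peptide=MSP
pos 10: AAU -> N; peptide=MSPN
pos 13: GGG -> G; peptide=MSPNG
pos 16: UAG -> STOP

Answer: MSPNG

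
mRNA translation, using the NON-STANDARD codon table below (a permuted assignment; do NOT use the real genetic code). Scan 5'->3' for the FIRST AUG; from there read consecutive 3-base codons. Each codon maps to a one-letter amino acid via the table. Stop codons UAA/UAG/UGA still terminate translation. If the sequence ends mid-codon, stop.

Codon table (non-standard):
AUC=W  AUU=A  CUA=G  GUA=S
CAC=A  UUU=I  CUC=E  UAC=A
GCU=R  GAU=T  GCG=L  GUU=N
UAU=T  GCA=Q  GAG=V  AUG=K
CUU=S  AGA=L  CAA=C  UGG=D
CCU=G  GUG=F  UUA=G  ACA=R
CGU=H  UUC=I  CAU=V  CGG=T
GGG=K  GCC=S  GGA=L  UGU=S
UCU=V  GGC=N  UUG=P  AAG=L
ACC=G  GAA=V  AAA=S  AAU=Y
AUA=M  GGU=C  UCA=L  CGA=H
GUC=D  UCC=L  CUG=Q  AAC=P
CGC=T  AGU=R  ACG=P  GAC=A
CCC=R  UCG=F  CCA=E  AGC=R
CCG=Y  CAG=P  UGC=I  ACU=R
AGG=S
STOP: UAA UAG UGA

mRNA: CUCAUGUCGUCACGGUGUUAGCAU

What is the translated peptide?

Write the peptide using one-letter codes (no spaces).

Answer: KFLTS

Derivation:
start AUG at pos 3
pos 3: AUG -> K; peptide=K
pos 6: UCG -> F; peptide=KF
pos 9: UCA -> L; peptide=KFL
pos 12: CGG -> T; peptide=KFLT
pos 15: UGU -> S; peptide=KFLTS
pos 18: UAG -> STOP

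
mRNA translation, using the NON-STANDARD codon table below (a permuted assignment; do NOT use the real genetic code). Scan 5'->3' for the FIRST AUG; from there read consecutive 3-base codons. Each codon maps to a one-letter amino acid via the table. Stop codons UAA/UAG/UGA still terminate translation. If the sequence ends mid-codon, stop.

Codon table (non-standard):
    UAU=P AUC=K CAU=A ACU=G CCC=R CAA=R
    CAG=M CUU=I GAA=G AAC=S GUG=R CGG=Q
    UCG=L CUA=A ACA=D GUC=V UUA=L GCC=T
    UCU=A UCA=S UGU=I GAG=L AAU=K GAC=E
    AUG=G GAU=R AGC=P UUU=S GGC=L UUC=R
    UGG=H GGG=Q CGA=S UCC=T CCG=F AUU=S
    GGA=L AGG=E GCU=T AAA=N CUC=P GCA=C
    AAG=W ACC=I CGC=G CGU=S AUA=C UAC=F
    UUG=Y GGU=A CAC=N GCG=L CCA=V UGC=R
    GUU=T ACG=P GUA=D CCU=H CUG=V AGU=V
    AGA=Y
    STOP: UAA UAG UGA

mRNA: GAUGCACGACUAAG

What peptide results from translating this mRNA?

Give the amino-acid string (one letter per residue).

start AUG at pos 1
pos 1: AUG -> G; peptide=G
pos 4: CAC -> N; peptide=GN
pos 7: GAC -> E; peptide=GNE
pos 10: UAA -> STOP

Answer: GNE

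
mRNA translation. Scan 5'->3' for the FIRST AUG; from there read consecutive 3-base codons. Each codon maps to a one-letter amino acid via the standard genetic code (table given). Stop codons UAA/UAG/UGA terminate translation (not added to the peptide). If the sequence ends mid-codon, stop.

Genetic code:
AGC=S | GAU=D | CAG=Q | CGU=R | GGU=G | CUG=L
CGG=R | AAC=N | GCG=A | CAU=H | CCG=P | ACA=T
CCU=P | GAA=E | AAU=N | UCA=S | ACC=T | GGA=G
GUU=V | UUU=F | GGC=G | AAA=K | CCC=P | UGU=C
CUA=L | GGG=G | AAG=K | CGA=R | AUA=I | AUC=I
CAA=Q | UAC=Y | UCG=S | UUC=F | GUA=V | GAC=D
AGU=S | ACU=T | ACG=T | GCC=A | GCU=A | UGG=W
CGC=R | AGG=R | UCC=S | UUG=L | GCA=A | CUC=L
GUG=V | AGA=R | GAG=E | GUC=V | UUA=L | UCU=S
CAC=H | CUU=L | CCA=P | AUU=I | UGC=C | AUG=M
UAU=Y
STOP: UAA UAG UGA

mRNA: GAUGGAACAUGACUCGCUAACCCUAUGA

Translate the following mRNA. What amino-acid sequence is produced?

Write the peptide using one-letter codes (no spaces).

start AUG at pos 1
pos 1: AUG -> M; peptide=M
pos 4: GAA -> E; peptide=ME
pos 7: CAU -> H; peptide=MEH
pos 10: GAC -> D; peptide=MEHD
pos 13: UCG -> S; peptide=MEHDS
pos 16: CUA -> L; peptide=MEHDSL
pos 19: ACC -> T; peptide=MEHDSLT
pos 22: CUA -> L; peptide=MEHDSLTL
pos 25: UGA -> STOP

Answer: MEHDSLTL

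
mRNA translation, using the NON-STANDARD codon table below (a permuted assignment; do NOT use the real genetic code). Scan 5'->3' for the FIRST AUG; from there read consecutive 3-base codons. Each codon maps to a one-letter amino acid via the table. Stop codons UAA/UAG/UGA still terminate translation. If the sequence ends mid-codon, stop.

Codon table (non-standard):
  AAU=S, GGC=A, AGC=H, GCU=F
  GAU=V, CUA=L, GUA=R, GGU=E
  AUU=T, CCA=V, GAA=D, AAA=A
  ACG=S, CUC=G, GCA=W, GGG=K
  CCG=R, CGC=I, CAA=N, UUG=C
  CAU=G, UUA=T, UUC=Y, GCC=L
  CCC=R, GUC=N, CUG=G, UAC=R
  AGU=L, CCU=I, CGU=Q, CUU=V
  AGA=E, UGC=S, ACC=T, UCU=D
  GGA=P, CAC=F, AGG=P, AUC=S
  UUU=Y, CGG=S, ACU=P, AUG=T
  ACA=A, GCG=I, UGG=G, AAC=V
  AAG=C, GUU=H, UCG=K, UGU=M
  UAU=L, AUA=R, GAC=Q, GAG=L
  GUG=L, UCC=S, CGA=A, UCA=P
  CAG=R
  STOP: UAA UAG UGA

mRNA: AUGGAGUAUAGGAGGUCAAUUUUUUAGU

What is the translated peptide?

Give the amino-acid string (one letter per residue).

start AUG at pos 0
pos 0: AUG -> T; peptide=T
pos 3: GAG -> L; peptide=TL
pos 6: UAU -> L; peptide=TLL
pos 9: AGG -> P; peptide=TLLP
pos 12: AGG -> P; peptide=TLLPP
pos 15: UCA -> P; peptide=TLLPPP
pos 18: AUU -> T; peptide=TLLPPPT
pos 21: UUU -> Y; peptide=TLLPPPTY
pos 24: UAG -> STOP

Answer: TLLPPPTY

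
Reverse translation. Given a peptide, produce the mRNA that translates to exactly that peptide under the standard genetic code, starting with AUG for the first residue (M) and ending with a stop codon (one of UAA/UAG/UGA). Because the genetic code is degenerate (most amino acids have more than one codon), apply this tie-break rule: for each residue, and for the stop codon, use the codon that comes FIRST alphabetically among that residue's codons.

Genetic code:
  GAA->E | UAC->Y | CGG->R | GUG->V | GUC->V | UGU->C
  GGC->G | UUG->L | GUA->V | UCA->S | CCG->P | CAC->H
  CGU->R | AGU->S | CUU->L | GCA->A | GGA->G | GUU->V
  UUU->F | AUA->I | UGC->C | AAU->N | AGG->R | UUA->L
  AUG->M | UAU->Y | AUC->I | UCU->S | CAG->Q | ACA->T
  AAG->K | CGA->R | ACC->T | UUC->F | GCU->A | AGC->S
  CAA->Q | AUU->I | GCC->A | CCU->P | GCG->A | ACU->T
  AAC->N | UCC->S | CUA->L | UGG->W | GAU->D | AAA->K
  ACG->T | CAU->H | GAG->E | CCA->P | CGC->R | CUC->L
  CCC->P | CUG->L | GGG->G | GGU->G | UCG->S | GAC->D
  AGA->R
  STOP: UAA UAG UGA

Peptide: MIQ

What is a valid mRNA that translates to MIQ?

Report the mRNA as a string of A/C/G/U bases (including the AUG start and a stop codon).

Answer: mRNA: AUGAUACAAUAA

Derivation:
residue 1: M -> AUG (start codon)
residue 2: I codons sorted = AUA,AUC,AUU -> pick first = AUA
residue 3: Q codons sorted = CAA,CAG -> pick first = CAA
terminator: stop codons sorted = UAA,UAG,UGA -> pick first = UAA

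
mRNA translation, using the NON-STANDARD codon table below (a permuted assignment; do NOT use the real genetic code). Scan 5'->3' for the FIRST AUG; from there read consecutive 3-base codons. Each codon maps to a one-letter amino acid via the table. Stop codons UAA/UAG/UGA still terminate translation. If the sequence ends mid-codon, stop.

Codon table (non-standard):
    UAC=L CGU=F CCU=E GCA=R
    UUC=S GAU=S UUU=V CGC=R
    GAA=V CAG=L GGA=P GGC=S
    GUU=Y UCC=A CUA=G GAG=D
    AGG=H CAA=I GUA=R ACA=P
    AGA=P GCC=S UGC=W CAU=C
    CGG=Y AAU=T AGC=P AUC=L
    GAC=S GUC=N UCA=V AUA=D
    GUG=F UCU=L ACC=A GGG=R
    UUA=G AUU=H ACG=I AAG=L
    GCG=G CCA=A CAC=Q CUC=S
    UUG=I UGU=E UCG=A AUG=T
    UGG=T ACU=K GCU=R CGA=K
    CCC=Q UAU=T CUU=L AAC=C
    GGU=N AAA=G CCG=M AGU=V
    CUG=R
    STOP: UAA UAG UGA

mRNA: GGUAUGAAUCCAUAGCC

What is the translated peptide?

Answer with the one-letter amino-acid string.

start AUG at pos 3
pos 3: AUG -> T; peptide=T
pos 6: AAU -> T; peptide=TT
pos 9: CCA -> A; peptide=TTA
pos 12: UAG -> STOP

Answer: TTA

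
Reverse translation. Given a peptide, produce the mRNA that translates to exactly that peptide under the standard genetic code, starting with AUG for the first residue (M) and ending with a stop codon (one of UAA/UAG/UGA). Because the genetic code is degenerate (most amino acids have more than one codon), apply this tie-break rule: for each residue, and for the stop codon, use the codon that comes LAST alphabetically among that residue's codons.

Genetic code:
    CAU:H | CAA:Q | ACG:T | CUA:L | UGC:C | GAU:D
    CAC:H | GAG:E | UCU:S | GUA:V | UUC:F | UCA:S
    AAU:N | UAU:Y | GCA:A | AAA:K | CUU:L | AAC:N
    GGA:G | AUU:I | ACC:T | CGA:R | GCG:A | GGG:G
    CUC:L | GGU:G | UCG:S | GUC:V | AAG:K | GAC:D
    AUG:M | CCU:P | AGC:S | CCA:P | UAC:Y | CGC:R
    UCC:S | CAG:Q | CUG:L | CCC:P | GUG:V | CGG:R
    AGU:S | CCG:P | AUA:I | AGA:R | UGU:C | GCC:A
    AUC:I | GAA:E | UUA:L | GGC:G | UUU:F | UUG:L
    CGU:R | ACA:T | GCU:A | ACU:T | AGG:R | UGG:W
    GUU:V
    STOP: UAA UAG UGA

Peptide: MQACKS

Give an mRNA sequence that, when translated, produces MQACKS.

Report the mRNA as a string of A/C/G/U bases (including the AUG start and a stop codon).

Answer: mRNA: AUGCAGGCUUGUAAGUCUUGA

Derivation:
residue 1: M -> AUG (start codon)
residue 2: Q codons sorted = CAA,CAG -> pick last = CAG
residue 3: A codons sorted = GCA,GCC,GCG,GCU -> pick last = GCU
residue 4: C codons sorted = UGC,UGU -> pick last = UGU
residue 5: K codons sorted = AAA,AAG -> pick last = AAG
residue 6: S codons sorted = AGC,AGU,UCA,UCC,UCG,UCU -> pick last = UCU
terminator: stop codons sorted = UAA,UAG,UGA -> pick last = UGA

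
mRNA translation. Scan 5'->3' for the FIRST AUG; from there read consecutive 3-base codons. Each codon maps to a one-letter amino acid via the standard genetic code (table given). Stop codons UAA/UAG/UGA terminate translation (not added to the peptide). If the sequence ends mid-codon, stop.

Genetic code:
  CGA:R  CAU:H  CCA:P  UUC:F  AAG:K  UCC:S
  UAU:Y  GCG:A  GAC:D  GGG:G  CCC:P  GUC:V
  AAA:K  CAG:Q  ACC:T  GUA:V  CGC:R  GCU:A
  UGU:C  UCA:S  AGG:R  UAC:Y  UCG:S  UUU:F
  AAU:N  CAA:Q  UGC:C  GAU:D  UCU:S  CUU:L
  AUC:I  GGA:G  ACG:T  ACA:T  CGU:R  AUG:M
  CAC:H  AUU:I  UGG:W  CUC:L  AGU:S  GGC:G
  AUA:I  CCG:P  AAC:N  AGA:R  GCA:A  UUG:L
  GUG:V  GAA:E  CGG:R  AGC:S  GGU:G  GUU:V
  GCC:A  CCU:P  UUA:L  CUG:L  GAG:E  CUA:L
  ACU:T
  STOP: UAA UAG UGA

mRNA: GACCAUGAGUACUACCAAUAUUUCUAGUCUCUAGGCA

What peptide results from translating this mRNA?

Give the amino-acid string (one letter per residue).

start AUG at pos 4
pos 4: AUG -> M; peptide=M
pos 7: AGU -> S; peptide=MS
pos 10: ACU -> T; peptide=MST
pos 13: ACC -> T; peptide=MSTT
pos 16: AAU -> N; peptide=MSTTN
pos 19: AUU -> I; peptide=MSTTNI
pos 22: UCU -> S; peptide=MSTTNIS
pos 25: AGU -> S; peptide=MSTTNISS
pos 28: CUC -> L; peptide=MSTTNISSL
pos 31: UAG -> STOP

Answer: MSTTNISSL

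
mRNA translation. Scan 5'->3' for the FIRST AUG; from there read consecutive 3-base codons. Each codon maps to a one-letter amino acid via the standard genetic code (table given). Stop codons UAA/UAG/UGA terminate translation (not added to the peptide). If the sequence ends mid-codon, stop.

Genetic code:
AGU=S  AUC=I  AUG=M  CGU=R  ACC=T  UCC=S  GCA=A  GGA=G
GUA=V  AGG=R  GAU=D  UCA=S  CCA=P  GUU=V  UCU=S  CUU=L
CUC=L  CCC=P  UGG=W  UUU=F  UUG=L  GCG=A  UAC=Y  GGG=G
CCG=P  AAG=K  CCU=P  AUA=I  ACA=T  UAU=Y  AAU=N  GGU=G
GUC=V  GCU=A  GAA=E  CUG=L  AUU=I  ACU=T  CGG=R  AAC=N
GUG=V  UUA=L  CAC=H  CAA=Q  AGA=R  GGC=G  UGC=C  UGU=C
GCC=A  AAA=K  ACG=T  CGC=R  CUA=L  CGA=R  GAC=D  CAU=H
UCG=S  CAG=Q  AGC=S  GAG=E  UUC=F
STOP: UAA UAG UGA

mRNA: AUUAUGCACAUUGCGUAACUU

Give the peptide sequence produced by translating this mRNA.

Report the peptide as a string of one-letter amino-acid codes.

Answer: MHIA

Derivation:
start AUG at pos 3
pos 3: AUG -> M; peptide=M
pos 6: CAC -> H; peptide=MH
pos 9: AUU -> I; peptide=MHI
pos 12: GCG -> A; peptide=MHIA
pos 15: UAA -> STOP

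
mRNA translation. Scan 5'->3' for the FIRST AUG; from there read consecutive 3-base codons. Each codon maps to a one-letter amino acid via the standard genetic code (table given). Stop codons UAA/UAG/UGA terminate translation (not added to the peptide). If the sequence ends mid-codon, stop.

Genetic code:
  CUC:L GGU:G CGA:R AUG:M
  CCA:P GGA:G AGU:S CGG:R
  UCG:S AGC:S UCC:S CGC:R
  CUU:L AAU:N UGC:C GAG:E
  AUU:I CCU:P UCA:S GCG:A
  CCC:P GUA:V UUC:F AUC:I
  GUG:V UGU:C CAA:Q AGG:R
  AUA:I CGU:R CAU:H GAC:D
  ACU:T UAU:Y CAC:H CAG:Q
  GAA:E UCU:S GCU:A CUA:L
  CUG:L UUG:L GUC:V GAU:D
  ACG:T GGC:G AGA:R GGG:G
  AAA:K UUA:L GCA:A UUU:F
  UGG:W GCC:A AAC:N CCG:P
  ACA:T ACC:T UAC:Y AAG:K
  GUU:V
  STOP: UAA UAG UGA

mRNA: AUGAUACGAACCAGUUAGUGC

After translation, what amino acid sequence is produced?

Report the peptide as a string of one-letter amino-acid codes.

Answer: MIRTS

Derivation:
start AUG at pos 0
pos 0: AUG -> M; peptide=M
pos 3: AUA -> I; peptide=MI
pos 6: CGA -> R; peptide=MIR
pos 9: ACC -> T; peptide=MIRT
pos 12: AGU -> S; peptide=MIRTS
pos 15: UAG -> STOP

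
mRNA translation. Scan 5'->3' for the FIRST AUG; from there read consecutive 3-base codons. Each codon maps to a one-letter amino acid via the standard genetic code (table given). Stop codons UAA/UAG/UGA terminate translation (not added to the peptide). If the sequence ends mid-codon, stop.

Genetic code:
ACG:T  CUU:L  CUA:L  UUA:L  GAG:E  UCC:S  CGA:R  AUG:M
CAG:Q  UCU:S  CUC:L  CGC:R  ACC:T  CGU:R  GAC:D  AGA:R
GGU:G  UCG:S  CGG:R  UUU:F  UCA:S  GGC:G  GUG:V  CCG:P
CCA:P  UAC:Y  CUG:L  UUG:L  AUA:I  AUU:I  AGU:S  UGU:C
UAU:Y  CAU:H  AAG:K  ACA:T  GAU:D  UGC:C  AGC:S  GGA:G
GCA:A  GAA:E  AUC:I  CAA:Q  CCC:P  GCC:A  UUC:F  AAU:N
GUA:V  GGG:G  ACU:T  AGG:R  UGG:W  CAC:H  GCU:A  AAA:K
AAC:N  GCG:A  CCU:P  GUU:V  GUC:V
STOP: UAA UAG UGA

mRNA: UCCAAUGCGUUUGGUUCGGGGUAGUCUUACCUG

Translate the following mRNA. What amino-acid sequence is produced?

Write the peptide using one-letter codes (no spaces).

Answer: MRLVRGSLT

Derivation:
start AUG at pos 4
pos 4: AUG -> M; peptide=M
pos 7: CGU -> R; peptide=MR
pos 10: UUG -> L; peptide=MRL
pos 13: GUU -> V; peptide=MRLV
pos 16: CGG -> R; peptide=MRLVR
pos 19: GGU -> G; peptide=MRLVRG
pos 22: AGU -> S; peptide=MRLVRGS
pos 25: CUU -> L; peptide=MRLVRGSL
pos 28: ACC -> T; peptide=MRLVRGSLT
pos 31: only 2 nt remain (<3), stop (end of mRNA)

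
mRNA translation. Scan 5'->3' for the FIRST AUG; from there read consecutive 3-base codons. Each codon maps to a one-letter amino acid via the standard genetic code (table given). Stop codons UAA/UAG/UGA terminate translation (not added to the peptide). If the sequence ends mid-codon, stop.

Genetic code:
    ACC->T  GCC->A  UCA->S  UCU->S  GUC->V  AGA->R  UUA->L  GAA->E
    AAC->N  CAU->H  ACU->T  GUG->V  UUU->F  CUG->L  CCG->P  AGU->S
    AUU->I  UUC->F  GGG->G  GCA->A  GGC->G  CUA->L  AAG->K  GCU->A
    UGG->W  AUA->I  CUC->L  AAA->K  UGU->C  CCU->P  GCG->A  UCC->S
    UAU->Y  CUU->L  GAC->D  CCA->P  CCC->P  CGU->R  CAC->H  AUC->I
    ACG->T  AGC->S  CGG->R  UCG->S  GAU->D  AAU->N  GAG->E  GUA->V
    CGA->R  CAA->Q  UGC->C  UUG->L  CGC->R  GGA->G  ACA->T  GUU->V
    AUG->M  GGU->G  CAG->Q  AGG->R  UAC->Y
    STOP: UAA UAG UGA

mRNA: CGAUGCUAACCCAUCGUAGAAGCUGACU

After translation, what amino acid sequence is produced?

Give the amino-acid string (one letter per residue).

Answer: MLTHRRS

Derivation:
start AUG at pos 2
pos 2: AUG -> M; peptide=M
pos 5: CUA -> L; peptide=ML
pos 8: ACC -> T; peptide=MLT
pos 11: CAU -> H; peptide=MLTH
pos 14: CGU -> R; peptide=MLTHR
pos 17: AGA -> R; peptide=MLTHRR
pos 20: AGC -> S; peptide=MLTHRRS
pos 23: UGA -> STOP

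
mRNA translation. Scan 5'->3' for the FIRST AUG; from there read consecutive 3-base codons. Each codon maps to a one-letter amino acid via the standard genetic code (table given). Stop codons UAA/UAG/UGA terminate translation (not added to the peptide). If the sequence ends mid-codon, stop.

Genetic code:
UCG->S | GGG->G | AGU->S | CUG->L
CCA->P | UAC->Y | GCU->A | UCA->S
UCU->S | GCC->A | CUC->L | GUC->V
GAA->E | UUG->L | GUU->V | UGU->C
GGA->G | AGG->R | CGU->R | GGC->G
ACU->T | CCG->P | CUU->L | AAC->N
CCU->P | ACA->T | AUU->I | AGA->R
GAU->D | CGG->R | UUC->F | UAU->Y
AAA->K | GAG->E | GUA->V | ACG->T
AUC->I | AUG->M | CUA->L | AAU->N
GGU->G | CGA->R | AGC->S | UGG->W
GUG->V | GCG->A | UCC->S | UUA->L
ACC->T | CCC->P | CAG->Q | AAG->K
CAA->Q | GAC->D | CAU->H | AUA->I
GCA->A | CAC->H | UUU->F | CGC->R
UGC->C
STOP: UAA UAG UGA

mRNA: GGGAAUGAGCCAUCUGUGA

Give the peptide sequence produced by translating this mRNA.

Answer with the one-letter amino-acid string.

start AUG at pos 4
pos 4: AUG -> M; peptide=M
pos 7: AGC -> S; peptide=MS
pos 10: CAU -> H; peptide=MSH
pos 13: CUG -> L; peptide=MSHL
pos 16: UGA -> STOP

Answer: MSHL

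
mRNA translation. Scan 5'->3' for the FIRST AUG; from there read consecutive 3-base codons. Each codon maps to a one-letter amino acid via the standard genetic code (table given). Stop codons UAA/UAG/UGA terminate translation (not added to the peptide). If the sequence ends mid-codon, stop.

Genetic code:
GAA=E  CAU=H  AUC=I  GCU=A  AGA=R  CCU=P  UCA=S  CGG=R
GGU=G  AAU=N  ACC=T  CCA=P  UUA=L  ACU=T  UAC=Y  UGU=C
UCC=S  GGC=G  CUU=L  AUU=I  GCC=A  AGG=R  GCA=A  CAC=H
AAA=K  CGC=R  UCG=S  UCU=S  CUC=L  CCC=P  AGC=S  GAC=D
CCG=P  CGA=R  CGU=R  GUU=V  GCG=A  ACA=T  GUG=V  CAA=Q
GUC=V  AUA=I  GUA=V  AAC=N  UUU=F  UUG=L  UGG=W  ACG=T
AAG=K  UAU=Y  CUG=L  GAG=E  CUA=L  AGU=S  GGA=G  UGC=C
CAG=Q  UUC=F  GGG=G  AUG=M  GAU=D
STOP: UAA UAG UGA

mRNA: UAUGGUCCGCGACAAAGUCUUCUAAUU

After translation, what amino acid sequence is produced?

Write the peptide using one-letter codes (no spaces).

start AUG at pos 1
pos 1: AUG -> M; peptide=M
pos 4: GUC -> V; peptide=MV
pos 7: CGC -> R; peptide=MVR
pos 10: GAC -> D; peptide=MVRD
pos 13: AAA -> K; peptide=MVRDK
pos 16: GUC -> V; peptide=MVRDKV
pos 19: UUC -> F; peptide=MVRDKVF
pos 22: UAA -> STOP

Answer: MVRDKVF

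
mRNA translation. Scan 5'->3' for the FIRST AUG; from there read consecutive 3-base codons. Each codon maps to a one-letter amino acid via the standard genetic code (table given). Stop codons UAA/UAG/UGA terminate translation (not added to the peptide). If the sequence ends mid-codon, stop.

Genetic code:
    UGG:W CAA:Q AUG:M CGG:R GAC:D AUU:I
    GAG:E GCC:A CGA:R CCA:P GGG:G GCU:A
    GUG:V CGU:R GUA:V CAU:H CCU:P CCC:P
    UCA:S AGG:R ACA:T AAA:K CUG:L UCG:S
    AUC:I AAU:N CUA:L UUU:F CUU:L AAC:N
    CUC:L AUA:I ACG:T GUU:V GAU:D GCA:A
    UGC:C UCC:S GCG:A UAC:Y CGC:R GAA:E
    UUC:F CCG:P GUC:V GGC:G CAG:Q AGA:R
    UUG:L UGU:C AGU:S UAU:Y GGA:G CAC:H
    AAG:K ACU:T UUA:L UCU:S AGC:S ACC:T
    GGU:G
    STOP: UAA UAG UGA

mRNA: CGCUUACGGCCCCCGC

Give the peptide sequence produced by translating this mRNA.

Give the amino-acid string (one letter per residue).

Answer: (empty: no AUG start codon)

Derivation:
no AUG start codon found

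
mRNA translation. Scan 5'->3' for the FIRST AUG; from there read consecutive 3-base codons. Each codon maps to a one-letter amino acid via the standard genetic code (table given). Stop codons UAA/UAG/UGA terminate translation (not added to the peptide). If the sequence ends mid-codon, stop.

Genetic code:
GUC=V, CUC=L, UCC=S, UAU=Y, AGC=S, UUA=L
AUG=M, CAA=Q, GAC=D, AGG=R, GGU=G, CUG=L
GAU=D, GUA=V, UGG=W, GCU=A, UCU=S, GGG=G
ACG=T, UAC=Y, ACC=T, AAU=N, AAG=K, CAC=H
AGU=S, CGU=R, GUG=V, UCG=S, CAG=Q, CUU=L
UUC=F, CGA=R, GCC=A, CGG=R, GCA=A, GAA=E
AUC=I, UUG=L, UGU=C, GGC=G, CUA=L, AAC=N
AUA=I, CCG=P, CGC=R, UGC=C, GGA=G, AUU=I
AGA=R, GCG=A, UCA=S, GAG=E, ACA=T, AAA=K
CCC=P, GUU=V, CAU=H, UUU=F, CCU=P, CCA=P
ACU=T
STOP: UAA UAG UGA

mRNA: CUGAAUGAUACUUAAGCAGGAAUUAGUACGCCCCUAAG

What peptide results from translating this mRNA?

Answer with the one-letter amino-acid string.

Answer: MILKQELVRP

Derivation:
start AUG at pos 4
pos 4: AUG -> M; peptide=M
pos 7: AUA -> I; peptide=MI
pos 10: CUU -> L; peptide=MIL
pos 13: AAG -> K; peptide=MILK
pos 16: CAG -> Q; peptide=MILKQ
pos 19: GAA -> E; peptide=MILKQE
pos 22: UUA -> L; peptide=MILKQEL
pos 25: GUA -> V; peptide=MILKQELV
pos 28: CGC -> R; peptide=MILKQELVR
pos 31: CCC -> P; peptide=MILKQELVRP
pos 34: UAA -> STOP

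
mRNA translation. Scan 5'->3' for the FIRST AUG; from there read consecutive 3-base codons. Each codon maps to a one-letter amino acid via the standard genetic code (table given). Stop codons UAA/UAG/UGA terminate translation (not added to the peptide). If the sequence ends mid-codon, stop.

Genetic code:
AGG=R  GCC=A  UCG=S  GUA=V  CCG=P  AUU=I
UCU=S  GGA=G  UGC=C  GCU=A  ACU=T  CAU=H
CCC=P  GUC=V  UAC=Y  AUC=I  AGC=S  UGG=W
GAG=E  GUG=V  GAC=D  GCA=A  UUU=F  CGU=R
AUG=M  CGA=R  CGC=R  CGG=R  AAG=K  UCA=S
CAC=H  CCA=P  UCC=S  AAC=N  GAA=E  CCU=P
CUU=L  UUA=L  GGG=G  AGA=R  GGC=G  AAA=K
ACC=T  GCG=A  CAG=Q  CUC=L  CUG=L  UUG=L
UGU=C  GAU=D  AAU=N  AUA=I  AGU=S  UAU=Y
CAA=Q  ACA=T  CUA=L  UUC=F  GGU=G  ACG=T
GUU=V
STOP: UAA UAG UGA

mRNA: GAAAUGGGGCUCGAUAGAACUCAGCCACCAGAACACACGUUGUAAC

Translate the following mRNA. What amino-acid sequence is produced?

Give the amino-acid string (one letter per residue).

Answer: MGLDRTQPPEHTL

Derivation:
start AUG at pos 3
pos 3: AUG -> M; peptide=M
pos 6: GGG -> G; peptide=MG
pos 9: CUC -> L; peptide=MGL
pos 12: GAU -> D; peptide=MGLD
pos 15: AGA -> R; peptide=MGLDR
pos 18: ACU -> T; peptide=MGLDRT
pos 21: CAG -> Q; peptide=MGLDRTQ
pos 24: CCA -> P; peptide=MGLDRTQP
pos 27: CCA -> P; peptide=MGLDRTQPP
pos 30: GAA -> E; peptide=MGLDRTQPPE
pos 33: CAC -> H; peptide=MGLDRTQPPEH
pos 36: ACG -> T; peptide=MGLDRTQPPEHT
pos 39: UUG -> L; peptide=MGLDRTQPPEHTL
pos 42: UAA -> STOP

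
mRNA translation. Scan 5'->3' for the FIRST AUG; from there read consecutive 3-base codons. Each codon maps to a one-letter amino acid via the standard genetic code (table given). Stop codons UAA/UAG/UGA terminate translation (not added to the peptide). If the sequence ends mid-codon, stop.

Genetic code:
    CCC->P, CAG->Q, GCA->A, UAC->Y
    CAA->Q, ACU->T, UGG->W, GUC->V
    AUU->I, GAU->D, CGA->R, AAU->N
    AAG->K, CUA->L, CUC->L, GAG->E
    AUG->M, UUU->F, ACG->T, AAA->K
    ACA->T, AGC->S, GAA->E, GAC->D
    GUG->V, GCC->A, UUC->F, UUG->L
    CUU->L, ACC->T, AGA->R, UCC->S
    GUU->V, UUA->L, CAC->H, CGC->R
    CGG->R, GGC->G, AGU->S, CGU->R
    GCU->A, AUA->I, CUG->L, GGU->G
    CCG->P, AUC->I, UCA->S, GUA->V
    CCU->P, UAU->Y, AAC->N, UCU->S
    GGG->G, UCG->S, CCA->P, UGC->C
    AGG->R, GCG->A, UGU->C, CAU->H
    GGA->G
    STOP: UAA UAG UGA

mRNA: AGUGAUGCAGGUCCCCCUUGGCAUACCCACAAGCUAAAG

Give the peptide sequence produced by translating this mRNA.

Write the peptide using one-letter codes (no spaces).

Answer: MQVPLGIPTS

Derivation:
start AUG at pos 4
pos 4: AUG -> M; peptide=M
pos 7: CAG -> Q; peptide=MQ
pos 10: GUC -> V; peptide=MQV
pos 13: CCC -> P; peptide=MQVP
pos 16: CUU -> L; peptide=MQVPL
pos 19: GGC -> G; peptide=MQVPLG
pos 22: AUA -> I; peptide=MQVPLGI
pos 25: CCC -> P; peptide=MQVPLGIP
pos 28: ACA -> T; peptide=MQVPLGIPT
pos 31: AGC -> S; peptide=MQVPLGIPTS
pos 34: UAA -> STOP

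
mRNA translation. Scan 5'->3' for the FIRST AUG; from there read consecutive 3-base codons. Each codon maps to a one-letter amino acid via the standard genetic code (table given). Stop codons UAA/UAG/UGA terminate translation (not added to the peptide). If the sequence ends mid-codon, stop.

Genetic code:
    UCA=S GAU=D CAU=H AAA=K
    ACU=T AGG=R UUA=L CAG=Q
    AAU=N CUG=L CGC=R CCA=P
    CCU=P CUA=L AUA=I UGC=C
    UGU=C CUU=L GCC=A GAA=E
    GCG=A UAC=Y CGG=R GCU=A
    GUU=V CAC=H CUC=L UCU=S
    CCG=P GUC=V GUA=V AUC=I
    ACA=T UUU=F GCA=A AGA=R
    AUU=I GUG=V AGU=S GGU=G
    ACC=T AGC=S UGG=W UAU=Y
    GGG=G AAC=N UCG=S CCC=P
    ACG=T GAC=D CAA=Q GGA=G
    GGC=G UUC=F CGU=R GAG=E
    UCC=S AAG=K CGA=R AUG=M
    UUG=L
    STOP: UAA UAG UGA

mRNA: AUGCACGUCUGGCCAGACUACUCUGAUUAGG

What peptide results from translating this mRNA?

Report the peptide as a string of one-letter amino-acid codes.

Answer: MHVWPDYSD

Derivation:
start AUG at pos 0
pos 0: AUG -> M; peptide=M
pos 3: CAC -> H; peptide=MH
pos 6: GUC -> V; peptide=MHV
pos 9: UGG -> W; peptide=MHVW
pos 12: CCA -> P; peptide=MHVWP
pos 15: GAC -> D; peptide=MHVWPD
pos 18: UAC -> Y; peptide=MHVWPDY
pos 21: UCU -> S; peptide=MHVWPDYS
pos 24: GAU -> D; peptide=MHVWPDYSD
pos 27: UAG -> STOP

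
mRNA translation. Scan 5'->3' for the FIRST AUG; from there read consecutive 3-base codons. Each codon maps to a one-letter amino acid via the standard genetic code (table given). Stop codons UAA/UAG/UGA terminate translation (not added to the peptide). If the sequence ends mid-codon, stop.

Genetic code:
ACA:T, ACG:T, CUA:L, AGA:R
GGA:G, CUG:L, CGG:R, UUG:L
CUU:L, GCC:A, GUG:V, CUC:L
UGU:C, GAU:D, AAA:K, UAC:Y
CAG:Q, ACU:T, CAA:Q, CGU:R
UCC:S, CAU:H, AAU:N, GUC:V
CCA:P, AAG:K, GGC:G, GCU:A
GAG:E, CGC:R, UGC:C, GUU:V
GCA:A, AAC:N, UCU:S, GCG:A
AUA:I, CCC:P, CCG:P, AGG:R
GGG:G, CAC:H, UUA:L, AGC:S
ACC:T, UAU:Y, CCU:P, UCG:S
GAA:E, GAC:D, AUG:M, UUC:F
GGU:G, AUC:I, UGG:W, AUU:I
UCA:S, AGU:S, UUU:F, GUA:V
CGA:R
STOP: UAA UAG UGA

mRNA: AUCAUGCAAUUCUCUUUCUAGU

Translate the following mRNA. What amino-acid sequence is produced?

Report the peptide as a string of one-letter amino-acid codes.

start AUG at pos 3
pos 3: AUG -> M; peptide=M
pos 6: CAA -> Q; peptide=MQ
pos 9: UUC -> F; peptide=MQF
pos 12: UCU -> S; peptide=MQFS
pos 15: UUC -> F; peptide=MQFSF
pos 18: UAG -> STOP

Answer: MQFSF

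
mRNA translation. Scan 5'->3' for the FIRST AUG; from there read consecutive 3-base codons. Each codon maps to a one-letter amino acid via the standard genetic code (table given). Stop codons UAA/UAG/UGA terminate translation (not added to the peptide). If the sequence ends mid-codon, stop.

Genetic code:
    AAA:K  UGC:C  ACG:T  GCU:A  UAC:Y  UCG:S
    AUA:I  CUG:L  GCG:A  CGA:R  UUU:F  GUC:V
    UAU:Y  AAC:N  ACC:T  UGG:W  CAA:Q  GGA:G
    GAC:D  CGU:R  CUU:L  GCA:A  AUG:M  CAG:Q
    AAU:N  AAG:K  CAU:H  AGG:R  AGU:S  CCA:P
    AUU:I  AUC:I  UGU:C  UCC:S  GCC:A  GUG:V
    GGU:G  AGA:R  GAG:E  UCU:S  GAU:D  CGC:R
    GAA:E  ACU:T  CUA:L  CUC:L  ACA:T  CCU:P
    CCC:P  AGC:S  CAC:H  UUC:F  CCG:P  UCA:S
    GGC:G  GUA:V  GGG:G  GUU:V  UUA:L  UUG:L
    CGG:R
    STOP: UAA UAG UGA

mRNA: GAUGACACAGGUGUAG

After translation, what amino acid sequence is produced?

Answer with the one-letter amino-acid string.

start AUG at pos 1
pos 1: AUG -> M; peptide=M
pos 4: ACA -> T; peptide=MT
pos 7: CAG -> Q; peptide=MTQ
pos 10: GUG -> V; peptide=MTQV
pos 13: UAG -> STOP

Answer: MTQV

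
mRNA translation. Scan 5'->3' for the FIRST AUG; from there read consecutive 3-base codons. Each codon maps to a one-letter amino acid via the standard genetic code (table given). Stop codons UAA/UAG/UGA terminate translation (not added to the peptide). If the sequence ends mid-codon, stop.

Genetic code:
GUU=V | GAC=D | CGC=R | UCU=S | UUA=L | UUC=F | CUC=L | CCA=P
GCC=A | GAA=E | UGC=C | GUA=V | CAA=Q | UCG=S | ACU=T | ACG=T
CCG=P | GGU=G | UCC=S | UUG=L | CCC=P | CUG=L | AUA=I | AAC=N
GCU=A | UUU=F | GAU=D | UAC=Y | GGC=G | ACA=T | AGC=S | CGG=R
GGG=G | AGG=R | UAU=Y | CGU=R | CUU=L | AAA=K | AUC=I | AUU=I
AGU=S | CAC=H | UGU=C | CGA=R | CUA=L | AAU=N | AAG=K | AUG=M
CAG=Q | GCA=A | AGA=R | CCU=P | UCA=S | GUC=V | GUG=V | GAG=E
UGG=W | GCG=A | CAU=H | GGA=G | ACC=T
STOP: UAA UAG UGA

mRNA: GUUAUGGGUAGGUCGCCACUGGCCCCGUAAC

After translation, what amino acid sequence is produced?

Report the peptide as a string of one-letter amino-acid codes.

start AUG at pos 3
pos 3: AUG -> M; peptide=M
pos 6: GGU -> G; peptide=MG
pos 9: AGG -> R; peptide=MGR
pos 12: UCG -> S; peptide=MGRS
pos 15: CCA -> P; peptide=MGRSP
pos 18: CUG -> L; peptide=MGRSPL
pos 21: GCC -> A; peptide=MGRSPLA
pos 24: CCG -> P; peptide=MGRSPLAP
pos 27: UAA -> STOP

Answer: MGRSPLAP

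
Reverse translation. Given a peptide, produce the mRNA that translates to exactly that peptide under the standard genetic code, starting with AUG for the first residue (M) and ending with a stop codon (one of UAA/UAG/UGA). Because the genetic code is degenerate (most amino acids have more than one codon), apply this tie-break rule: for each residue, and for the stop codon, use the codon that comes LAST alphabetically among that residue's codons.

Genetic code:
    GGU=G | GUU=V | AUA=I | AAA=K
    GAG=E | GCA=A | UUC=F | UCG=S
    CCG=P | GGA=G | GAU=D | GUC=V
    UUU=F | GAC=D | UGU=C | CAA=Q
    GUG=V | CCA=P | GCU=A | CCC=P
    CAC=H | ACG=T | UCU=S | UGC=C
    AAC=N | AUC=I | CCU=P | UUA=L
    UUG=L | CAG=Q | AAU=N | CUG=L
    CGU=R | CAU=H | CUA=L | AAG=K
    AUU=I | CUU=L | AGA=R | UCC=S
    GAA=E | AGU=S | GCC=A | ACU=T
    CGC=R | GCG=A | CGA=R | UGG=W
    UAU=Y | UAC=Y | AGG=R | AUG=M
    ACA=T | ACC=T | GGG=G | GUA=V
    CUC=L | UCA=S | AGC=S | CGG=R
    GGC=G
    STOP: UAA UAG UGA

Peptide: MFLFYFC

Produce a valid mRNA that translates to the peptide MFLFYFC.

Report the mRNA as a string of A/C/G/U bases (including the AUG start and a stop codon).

Answer: mRNA: AUGUUUUUGUUUUAUUUUUGUUGA

Derivation:
residue 1: M -> AUG (start codon)
residue 2: F codons sorted = UUC,UUU -> pick last = UUU
residue 3: L codons sorted = CUA,CUC,CUG,CUU,UUA,UUG -> pick last = UUG
residue 4: F codons sorted = UUC,UUU -> pick last = UUU
residue 5: Y codons sorted = UAC,UAU -> pick last = UAU
residue 6: F codons sorted = UUC,UUU -> pick last = UUU
residue 7: C codons sorted = UGC,UGU -> pick last = UGU
terminator: stop codons sorted = UAA,UAG,UGA -> pick last = UGA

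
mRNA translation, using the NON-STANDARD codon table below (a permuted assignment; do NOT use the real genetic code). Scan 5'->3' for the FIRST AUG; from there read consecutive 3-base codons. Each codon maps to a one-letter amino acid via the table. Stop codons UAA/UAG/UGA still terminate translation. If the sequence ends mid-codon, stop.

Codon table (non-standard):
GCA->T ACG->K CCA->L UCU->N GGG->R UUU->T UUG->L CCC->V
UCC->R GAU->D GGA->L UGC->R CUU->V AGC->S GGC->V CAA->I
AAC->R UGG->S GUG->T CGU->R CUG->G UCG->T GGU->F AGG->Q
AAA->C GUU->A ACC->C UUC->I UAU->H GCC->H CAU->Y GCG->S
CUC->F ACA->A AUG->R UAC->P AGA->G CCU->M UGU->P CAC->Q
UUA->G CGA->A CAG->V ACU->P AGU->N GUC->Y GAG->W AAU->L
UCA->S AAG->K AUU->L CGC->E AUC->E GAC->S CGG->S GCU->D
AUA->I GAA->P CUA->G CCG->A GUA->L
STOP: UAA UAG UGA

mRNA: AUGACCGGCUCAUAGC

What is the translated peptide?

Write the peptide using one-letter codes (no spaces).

Answer: RCVS

Derivation:
start AUG at pos 0
pos 0: AUG -> R; peptide=R
pos 3: ACC -> C; peptide=RC
pos 6: GGC -> V; peptide=RCV
pos 9: UCA -> S; peptide=RCVS
pos 12: UAG -> STOP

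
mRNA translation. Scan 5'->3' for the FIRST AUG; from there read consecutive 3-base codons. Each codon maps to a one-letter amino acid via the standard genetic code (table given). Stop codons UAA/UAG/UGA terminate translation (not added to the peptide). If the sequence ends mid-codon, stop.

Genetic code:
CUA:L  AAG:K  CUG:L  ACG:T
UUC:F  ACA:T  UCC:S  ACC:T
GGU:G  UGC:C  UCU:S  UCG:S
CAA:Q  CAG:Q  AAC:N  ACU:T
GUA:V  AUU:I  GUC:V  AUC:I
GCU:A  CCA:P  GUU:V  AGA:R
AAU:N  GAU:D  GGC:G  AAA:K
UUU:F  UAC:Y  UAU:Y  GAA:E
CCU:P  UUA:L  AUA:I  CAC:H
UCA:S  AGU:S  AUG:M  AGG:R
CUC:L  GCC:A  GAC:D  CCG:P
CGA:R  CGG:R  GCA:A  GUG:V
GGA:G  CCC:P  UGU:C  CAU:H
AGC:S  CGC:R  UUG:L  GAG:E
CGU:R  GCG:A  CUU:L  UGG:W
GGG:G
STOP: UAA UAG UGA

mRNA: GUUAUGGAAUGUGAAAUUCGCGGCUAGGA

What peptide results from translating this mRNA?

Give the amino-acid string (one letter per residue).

start AUG at pos 3
pos 3: AUG -> M; peptide=M
pos 6: GAA -> E; peptide=ME
pos 9: UGU -> C; peptide=MEC
pos 12: GAA -> E; peptide=MECE
pos 15: AUU -> I; peptide=MECEI
pos 18: CGC -> R; peptide=MECEIR
pos 21: GGC -> G; peptide=MECEIRG
pos 24: UAG -> STOP

Answer: MECEIRG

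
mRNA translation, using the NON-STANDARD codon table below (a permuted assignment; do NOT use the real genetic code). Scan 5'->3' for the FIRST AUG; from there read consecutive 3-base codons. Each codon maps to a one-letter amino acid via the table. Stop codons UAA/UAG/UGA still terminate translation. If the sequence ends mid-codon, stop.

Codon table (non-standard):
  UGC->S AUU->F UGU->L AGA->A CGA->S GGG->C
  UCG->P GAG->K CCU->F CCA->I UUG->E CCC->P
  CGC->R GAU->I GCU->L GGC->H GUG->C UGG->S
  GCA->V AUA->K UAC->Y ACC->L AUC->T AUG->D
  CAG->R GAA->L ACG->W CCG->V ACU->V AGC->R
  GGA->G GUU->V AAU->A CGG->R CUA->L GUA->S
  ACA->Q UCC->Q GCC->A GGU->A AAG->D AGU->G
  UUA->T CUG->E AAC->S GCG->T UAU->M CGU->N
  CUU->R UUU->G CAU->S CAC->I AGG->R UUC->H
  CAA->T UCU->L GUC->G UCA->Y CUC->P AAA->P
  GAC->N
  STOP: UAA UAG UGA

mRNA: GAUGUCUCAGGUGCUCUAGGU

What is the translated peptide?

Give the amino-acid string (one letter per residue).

start AUG at pos 1
pos 1: AUG -> D; peptide=D
pos 4: UCU -> L; peptide=DL
pos 7: CAG -> R; peptide=DLR
pos 10: GUG -> C; peptide=DLRC
pos 13: CUC -> P; peptide=DLRCP
pos 16: UAG -> STOP

Answer: DLRCP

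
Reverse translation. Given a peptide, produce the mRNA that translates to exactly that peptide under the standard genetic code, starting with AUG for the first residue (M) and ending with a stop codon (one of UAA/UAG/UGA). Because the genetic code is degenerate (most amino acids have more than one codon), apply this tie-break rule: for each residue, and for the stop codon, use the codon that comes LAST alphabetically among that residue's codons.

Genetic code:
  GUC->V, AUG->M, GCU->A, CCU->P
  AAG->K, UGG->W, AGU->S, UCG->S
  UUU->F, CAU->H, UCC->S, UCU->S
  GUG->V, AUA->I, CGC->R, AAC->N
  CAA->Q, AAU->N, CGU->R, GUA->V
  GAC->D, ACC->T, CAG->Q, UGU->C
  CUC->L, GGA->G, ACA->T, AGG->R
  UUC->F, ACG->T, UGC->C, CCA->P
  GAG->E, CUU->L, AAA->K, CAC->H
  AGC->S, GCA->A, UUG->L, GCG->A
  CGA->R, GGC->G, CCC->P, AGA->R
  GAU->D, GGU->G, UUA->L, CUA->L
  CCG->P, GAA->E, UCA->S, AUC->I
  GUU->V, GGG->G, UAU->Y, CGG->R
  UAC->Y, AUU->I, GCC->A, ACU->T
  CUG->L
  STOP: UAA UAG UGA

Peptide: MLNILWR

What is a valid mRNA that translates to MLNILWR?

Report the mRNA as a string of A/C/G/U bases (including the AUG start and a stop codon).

Answer: mRNA: AUGUUGAAUAUUUUGUGGCGUUGA

Derivation:
residue 1: M -> AUG (start codon)
residue 2: L codons sorted = CUA,CUC,CUG,CUU,UUA,UUG -> pick last = UUG
residue 3: N codons sorted = AAC,AAU -> pick last = AAU
residue 4: I codons sorted = AUA,AUC,AUU -> pick last = AUU
residue 5: L codons sorted = CUA,CUC,CUG,CUU,UUA,UUG -> pick last = UUG
residue 6: W -> UGG (only codon)
residue 7: R codons sorted = AGA,AGG,CGA,CGC,CGG,CGU -> pick last = CGU
terminator: stop codons sorted = UAA,UAG,UGA -> pick last = UGA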